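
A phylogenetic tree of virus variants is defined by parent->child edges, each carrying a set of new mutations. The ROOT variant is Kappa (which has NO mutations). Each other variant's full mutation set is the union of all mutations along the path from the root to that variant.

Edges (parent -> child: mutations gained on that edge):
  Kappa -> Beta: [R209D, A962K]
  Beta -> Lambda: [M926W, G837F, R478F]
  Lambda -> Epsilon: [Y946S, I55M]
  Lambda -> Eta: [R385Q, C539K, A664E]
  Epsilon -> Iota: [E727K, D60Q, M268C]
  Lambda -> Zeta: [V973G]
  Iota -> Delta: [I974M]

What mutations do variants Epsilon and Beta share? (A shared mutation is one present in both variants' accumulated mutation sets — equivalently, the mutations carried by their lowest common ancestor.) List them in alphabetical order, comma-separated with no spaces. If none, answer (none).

Answer: A962K,R209D

Derivation:
Accumulating mutations along path to Epsilon:
  At Kappa: gained [] -> total []
  At Beta: gained ['R209D', 'A962K'] -> total ['A962K', 'R209D']
  At Lambda: gained ['M926W', 'G837F', 'R478F'] -> total ['A962K', 'G837F', 'M926W', 'R209D', 'R478F']
  At Epsilon: gained ['Y946S', 'I55M'] -> total ['A962K', 'G837F', 'I55M', 'M926W', 'R209D', 'R478F', 'Y946S']
Mutations(Epsilon) = ['A962K', 'G837F', 'I55M', 'M926W', 'R209D', 'R478F', 'Y946S']
Accumulating mutations along path to Beta:
  At Kappa: gained [] -> total []
  At Beta: gained ['R209D', 'A962K'] -> total ['A962K', 'R209D']
Mutations(Beta) = ['A962K', 'R209D']
Intersection: ['A962K', 'G837F', 'I55M', 'M926W', 'R209D', 'R478F', 'Y946S'] ∩ ['A962K', 'R209D'] = ['A962K', 'R209D']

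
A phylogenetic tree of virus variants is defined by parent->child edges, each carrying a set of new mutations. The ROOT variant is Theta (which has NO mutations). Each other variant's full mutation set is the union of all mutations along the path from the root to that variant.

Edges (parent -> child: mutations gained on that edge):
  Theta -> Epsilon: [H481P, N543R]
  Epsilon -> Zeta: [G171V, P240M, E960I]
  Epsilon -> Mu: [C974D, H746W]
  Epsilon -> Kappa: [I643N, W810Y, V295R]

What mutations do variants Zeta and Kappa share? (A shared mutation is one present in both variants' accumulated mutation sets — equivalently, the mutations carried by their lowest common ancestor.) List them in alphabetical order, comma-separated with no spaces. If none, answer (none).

Accumulating mutations along path to Zeta:
  At Theta: gained [] -> total []
  At Epsilon: gained ['H481P', 'N543R'] -> total ['H481P', 'N543R']
  At Zeta: gained ['G171V', 'P240M', 'E960I'] -> total ['E960I', 'G171V', 'H481P', 'N543R', 'P240M']
Mutations(Zeta) = ['E960I', 'G171V', 'H481P', 'N543R', 'P240M']
Accumulating mutations along path to Kappa:
  At Theta: gained [] -> total []
  At Epsilon: gained ['H481P', 'N543R'] -> total ['H481P', 'N543R']
  At Kappa: gained ['I643N', 'W810Y', 'V295R'] -> total ['H481P', 'I643N', 'N543R', 'V295R', 'W810Y']
Mutations(Kappa) = ['H481P', 'I643N', 'N543R', 'V295R', 'W810Y']
Intersection: ['E960I', 'G171V', 'H481P', 'N543R', 'P240M'] ∩ ['H481P', 'I643N', 'N543R', 'V295R', 'W810Y'] = ['H481P', 'N543R']

Answer: H481P,N543R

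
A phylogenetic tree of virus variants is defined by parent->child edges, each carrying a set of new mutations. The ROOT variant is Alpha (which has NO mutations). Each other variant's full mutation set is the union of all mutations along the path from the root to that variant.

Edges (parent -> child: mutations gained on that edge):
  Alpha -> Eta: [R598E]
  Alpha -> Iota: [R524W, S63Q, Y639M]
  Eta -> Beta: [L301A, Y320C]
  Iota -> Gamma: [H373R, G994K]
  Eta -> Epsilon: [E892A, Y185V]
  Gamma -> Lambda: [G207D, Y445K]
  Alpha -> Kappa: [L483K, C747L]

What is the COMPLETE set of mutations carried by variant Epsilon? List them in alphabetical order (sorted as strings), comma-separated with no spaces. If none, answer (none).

Answer: E892A,R598E,Y185V

Derivation:
At Alpha: gained [] -> total []
At Eta: gained ['R598E'] -> total ['R598E']
At Epsilon: gained ['E892A', 'Y185V'] -> total ['E892A', 'R598E', 'Y185V']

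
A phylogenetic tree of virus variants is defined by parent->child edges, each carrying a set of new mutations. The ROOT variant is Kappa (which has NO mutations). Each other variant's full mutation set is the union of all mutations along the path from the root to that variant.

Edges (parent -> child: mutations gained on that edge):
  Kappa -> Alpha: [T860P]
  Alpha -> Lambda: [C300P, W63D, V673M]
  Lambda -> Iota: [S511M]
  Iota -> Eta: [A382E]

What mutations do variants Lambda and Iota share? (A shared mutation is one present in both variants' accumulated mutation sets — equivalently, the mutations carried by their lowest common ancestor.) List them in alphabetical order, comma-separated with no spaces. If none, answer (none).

Answer: C300P,T860P,V673M,W63D

Derivation:
Accumulating mutations along path to Lambda:
  At Kappa: gained [] -> total []
  At Alpha: gained ['T860P'] -> total ['T860P']
  At Lambda: gained ['C300P', 'W63D', 'V673M'] -> total ['C300P', 'T860P', 'V673M', 'W63D']
Mutations(Lambda) = ['C300P', 'T860P', 'V673M', 'W63D']
Accumulating mutations along path to Iota:
  At Kappa: gained [] -> total []
  At Alpha: gained ['T860P'] -> total ['T860P']
  At Lambda: gained ['C300P', 'W63D', 'V673M'] -> total ['C300P', 'T860P', 'V673M', 'W63D']
  At Iota: gained ['S511M'] -> total ['C300P', 'S511M', 'T860P', 'V673M', 'W63D']
Mutations(Iota) = ['C300P', 'S511M', 'T860P', 'V673M', 'W63D']
Intersection: ['C300P', 'T860P', 'V673M', 'W63D'] ∩ ['C300P', 'S511M', 'T860P', 'V673M', 'W63D'] = ['C300P', 'T860P', 'V673M', 'W63D']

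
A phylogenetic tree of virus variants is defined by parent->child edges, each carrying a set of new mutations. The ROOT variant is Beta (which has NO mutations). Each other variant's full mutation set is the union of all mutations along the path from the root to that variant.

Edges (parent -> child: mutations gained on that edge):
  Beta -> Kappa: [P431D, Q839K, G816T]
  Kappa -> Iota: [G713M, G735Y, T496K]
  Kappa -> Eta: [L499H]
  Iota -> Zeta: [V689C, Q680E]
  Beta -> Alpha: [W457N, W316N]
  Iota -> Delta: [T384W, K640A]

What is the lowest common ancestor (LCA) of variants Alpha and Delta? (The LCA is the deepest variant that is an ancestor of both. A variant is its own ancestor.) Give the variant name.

Answer: Beta

Derivation:
Path from root to Alpha: Beta -> Alpha
  ancestors of Alpha: {Beta, Alpha}
Path from root to Delta: Beta -> Kappa -> Iota -> Delta
  ancestors of Delta: {Beta, Kappa, Iota, Delta}
Common ancestors: {Beta}
Walk up from Delta: Delta (not in ancestors of Alpha), Iota (not in ancestors of Alpha), Kappa (not in ancestors of Alpha), Beta (in ancestors of Alpha)
Deepest common ancestor (LCA) = Beta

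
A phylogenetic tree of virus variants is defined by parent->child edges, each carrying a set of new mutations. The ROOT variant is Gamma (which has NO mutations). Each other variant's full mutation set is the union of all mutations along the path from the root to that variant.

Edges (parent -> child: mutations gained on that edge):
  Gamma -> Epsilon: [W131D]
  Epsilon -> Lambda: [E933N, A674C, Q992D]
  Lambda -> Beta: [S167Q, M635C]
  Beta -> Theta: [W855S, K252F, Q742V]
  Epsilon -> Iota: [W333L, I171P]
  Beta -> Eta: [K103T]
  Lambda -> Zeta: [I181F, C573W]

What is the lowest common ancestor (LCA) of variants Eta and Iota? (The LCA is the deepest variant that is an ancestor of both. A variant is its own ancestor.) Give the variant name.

Answer: Epsilon

Derivation:
Path from root to Eta: Gamma -> Epsilon -> Lambda -> Beta -> Eta
  ancestors of Eta: {Gamma, Epsilon, Lambda, Beta, Eta}
Path from root to Iota: Gamma -> Epsilon -> Iota
  ancestors of Iota: {Gamma, Epsilon, Iota}
Common ancestors: {Gamma, Epsilon}
Walk up from Iota: Iota (not in ancestors of Eta), Epsilon (in ancestors of Eta), Gamma (in ancestors of Eta)
Deepest common ancestor (LCA) = Epsilon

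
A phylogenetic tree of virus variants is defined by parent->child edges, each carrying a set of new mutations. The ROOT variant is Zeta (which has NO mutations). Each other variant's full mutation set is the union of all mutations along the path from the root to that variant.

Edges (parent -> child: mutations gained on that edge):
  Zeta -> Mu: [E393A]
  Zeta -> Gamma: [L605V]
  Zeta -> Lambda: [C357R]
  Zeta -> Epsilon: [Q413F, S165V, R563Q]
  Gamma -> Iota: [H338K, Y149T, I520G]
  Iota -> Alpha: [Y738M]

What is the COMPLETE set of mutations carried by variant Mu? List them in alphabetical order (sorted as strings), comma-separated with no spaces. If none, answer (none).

At Zeta: gained [] -> total []
At Mu: gained ['E393A'] -> total ['E393A']

Answer: E393A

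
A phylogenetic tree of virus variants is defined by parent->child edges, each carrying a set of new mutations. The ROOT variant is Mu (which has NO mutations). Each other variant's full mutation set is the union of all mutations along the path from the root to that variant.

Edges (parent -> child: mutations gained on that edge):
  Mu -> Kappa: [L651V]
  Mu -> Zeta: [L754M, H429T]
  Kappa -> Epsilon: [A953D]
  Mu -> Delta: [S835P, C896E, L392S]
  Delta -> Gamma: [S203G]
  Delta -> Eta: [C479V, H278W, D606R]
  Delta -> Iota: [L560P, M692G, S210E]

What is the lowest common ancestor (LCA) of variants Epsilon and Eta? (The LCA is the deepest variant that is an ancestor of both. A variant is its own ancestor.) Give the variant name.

Answer: Mu

Derivation:
Path from root to Epsilon: Mu -> Kappa -> Epsilon
  ancestors of Epsilon: {Mu, Kappa, Epsilon}
Path from root to Eta: Mu -> Delta -> Eta
  ancestors of Eta: {Mu, Delta, Eta}
Common ancestors: {Mu}
Walk up from Eta: Eta (not in ancestors of Epsilon), Delta (not in ancestors of Epsilon), Mu (in ancestors of Epsilon)
Deepest common ancestor (LCA) = Mu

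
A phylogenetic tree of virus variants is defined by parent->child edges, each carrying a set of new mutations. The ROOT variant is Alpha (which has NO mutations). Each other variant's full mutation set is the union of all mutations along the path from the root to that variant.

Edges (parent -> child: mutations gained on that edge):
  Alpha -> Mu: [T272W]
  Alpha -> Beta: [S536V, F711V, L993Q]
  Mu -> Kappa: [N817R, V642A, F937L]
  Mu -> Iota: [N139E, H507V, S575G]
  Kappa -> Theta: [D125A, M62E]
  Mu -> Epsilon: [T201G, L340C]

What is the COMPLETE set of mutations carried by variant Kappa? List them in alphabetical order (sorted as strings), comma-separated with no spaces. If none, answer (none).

At Alpha: gained [] -> total []
At Mu: gained ['T272W'] -> total ['T272W']
At Kappa: gained ['N817R', 'V642A', 'F937L'] -> total ['F937L', 'N817R', 'T272W', 'V642A']

Answer: F937L,N817R,T272W,V642A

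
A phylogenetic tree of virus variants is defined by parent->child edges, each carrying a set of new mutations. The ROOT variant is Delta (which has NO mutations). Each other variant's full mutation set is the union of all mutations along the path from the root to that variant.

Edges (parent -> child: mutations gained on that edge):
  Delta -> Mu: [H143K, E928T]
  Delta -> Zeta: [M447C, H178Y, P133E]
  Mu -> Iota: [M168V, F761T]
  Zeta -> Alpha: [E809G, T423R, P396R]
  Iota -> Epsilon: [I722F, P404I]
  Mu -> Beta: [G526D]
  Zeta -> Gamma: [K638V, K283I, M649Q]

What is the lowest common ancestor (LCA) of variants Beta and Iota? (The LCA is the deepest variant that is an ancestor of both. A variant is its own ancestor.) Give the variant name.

Answer: Mu

Derivation:
Path from root to Beta: Delta -> Mu -> Beta
  ancestors of Beta: {Delta, Mu, Beta}
Path from root to Iota: Delta -> Mu -> Iota
  ancestors of Iota: {Delta, Mu, Iota}
Common ancestors: {Delta, Mu}
Walk up from Iota: Iota (not in ancestors of Beta), Mu (in ancestors of Beta), Delta (in ancestors of Beta)
Deepest common ancestor (LCA) = Mu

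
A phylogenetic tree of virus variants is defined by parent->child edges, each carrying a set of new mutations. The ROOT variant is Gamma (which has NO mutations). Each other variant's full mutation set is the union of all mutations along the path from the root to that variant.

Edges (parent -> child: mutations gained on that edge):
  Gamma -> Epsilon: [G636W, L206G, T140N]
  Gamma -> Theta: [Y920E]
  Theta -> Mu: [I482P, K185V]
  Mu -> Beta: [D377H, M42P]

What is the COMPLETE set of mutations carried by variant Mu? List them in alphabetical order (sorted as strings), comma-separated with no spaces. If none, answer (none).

Answer: I482P,K185V,Y920E

Derivation:
At Gamma: gained [] -> total []
At Theta: gained ['Y920E'] -> total ['Y920E']
At Mu: gained ['I482P', 'K185V'] -> total ['I482P', 'K185V', 'Y920E']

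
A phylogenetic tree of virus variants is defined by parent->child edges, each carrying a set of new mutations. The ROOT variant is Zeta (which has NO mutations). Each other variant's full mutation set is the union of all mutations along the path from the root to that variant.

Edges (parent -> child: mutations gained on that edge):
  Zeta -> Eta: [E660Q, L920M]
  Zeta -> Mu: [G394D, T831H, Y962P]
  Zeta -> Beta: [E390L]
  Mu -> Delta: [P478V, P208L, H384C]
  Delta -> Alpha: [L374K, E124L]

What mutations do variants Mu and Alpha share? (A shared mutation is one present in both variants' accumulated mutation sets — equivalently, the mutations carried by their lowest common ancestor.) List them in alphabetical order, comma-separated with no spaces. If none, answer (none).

Accumulating mutations along path to Mu:
  At Zeta: gained [] -> total []
  At Mu: gained ['G394D', 'T831H', 'Y962P'] -> total ['G394D', 'T831H', 'Y962P']
Mutations(Mu) = ['G394D', 'T831H', 'Y962P']
Accumulating mutations along path to Alpha:
  At Zeta: gained [] -> total []
  At Mu: gained ['G394D', 'T831H', 'Y962P'] -> total ['G394D', 'T831H', 'Y962P']
  At Delta: gained ['P478V', 'P208L', 'H384C'] -> total ['G394D', 'H384C', 'P208L', 'P478V', 'T831H', 'Y962P']
  At Alpha: gained ['L374K', 'E124L'] -> total ['E124L', 'G394D', 'H384C', 'L374K', 'P208L', 'P478V', 'T831H', 'Y962P']
Mutations(Alpha) = ['E124L', 'G394D', 'H384C', 'L374K', 'P208L', 'P478V', 'T831H', 'Y962P']
Intersection: ['G394D', 'T831H', 'Y962P'] ∩ ['E124L', 'G394D', 'H384C', 'L374K', 'P208L', 'P478V', 'T831H', 'Y962P'] = ['G394D', 'T831H', 'Y962P']

Answer: G394D,T831H,Y962P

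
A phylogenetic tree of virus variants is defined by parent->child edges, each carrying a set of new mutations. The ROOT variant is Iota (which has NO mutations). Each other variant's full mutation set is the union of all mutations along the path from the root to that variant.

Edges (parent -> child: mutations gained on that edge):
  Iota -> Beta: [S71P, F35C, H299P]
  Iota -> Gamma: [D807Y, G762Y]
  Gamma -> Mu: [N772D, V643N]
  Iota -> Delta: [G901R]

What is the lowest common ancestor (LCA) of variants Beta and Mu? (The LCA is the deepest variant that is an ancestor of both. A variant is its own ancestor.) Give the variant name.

Answer: Iota

Derivation:
Path from root to Beta: Iota -> Beta
  ancestors of Beta: {Iota, Beta}
Path from root to Mu: Iota -> Gamma -> Mu
  ancestors of Mu: {Iota, Gamma, Mu}
Common ancestors: {Iota}
Walk up from Mu: Mu (not in ancestors of Beta), Gamma (not in ancestors of Beta), Iota (in ancestors of Beta)
Deepest common ancestor (LCA) = Iota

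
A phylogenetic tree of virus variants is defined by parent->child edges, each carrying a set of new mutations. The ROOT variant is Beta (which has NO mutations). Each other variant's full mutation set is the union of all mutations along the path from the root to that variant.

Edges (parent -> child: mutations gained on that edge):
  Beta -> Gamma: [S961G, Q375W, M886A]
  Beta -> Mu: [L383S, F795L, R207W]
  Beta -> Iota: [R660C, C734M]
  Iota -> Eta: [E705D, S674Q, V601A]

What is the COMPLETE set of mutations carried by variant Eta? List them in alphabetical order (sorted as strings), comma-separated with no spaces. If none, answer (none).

At Beta: gained [] -> total []
At Iota: gained ['R660C', 'C734M'] -> total ['C734M', 'R660C']
At Eta: gained ['E705D', 'S674Q', 'V601A'] -> total ['C734M', 'E705D', 'R660C', 'S674Q', 'V601A']

Answer: C734M,E705D,R660C,S674Q,V601A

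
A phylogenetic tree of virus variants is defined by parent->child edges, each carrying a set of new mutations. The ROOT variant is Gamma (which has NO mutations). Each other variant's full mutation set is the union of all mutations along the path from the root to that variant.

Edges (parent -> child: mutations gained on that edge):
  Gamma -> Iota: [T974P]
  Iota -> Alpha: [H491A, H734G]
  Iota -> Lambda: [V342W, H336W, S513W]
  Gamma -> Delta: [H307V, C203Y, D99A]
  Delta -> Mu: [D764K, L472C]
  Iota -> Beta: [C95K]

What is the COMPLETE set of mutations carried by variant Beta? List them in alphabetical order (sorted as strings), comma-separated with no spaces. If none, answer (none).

At Gamma: gained [] -> total []
At Iota: gained ['T974P'] -> total ['T974P']
At Beta: gained ['C95K'] -> total ['C95K', 'T974P']

Answer: C95K,T974P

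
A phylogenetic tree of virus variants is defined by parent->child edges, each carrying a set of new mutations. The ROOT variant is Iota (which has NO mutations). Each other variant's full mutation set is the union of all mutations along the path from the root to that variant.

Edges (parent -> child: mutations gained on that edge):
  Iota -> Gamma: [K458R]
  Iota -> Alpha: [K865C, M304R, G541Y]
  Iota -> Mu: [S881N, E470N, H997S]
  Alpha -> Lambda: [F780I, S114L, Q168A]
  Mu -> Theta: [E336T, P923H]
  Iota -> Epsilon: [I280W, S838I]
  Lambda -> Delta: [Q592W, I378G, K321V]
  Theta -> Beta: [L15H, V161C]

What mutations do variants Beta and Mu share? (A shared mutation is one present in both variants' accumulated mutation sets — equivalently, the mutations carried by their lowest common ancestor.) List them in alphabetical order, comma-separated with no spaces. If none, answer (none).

Answer: E470N,H997S,S881N

Derivation:
Accumulating mutations along path to Beta:
  At Iota: gained [] -> total []
  At Mu: gained ['S881N', 'E470N', 'H997S'] -> total ['E470N', 'H997S', 'S881N']
  At Theta: gained ['E336T', 'P923H'] -> total ['E336T', 'E470N', 'H997S', 'P923H', 'S881N']
  At Beta: gained ['L15H', 'V161C'] -> total ['E336T', 'E470N', 'H997S', 'L15H', 'P923H', 'S881N', 'V161C']
Mutations(Beta) = ['E336T', 'E470N', 'H997S', 'L15H', 'P923H', 'S881N', 'V161C']
Accumulating mutations along path to Mu:
  At Iota: gained [] -> total []
  At Mu: gained ['S881N', 'E470N', 'H997S'] -> total ['E470N', 'H997S', 'S881N']
Mutations(Mu) = ['E470N', 'H997S', 'S881N']
Intersection: ['E336T', 'E470N', 'H997S', 'L15H', 'P923H', 'S881N', 'V161C'] ∩ ['E470N', 'H997S', 'S881N'] = ['E470N', 'H997S', 'S881N']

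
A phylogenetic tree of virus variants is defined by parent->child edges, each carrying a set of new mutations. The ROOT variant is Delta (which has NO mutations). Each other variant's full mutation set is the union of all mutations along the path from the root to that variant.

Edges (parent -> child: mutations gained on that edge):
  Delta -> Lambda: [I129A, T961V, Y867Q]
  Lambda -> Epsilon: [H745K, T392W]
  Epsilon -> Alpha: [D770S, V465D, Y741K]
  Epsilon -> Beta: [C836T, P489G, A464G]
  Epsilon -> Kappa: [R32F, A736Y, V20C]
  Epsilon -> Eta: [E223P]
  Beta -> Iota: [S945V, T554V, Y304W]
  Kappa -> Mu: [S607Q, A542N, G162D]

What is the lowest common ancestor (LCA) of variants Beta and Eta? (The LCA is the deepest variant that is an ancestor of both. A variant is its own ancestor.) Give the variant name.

Answer: Epsilon

Derivation:
Path from root to Beta: Delta -> Lambda -> Epsilon -> Beta
  ancestors of Beta: {Delta, Lambda, Epsilon, Beta}
Path from root to Eta: Delta -> Lambda -> Epsilon -> Eta
  ancestors of Eta: {Delta, Lambda, Epsilon, Eta}
Common ancestors: {Delta, Lambda, Epsilon}
Walk up from Eta: Eta (not in ancestors of Beta), Epsilon (in ancestors of Beta), Lambda (in ancestors of Beta), Delta (in ancestors of Beta)
Deepest common ancestor (LCA) = Epsilon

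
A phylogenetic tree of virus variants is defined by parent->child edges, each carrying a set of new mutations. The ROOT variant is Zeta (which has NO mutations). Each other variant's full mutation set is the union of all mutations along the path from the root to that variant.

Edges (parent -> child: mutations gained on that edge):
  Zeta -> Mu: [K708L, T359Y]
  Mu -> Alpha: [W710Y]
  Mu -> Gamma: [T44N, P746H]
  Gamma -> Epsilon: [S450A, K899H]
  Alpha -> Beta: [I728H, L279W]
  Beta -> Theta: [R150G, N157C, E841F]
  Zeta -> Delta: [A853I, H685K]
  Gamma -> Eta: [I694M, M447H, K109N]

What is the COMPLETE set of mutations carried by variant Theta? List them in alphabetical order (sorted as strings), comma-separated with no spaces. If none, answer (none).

At Zeta: gained [] -> total []
At Mu: gained ['K708L', 'T359Y'] -> total ['K708L', 'T359Y']
At Alpha: gained ['W710Y'] -> total ['K708L', 'T359Y', 'W710Y']
At Beta: gained ['I728H', 'L279W'] -> total ['I728H', 'K708L', 'L279W', 'T359Y', 'W710Y']
At Theta: gained ['R150G', 'N157C', 'E841F'] -> total ['E841F', 'I728H', 'K708L', 'L279W', 'N157C', 'R150G', 'T359Y', 'W710Y']

Answer: E841F,I728H,K708L,L279W,N157C,R150G,T359Y,W710Y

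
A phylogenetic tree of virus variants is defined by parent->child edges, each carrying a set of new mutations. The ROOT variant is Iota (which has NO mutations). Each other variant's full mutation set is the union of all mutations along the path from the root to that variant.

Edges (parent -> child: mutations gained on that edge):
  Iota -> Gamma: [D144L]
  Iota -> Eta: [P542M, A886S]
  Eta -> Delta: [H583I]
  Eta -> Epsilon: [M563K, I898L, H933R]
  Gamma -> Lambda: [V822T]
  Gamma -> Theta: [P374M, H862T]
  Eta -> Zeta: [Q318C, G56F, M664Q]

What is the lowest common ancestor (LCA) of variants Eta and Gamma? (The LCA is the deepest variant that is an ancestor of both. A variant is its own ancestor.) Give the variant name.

Answer: Iota

Derivation:
Path from root to Eta: Iota -> Eta
  ancestors of Eta: {Iota, Eta}
Path from root to Gamma: Iota -> Gamma
  ancestors of Gamma: {Iota, Gamma}
Common ancestors: {Iota}
Walk up from Gamma: Gamma (not in ancestors of Eta), Iota (in ancestors of Eta)
Deepest common ancestor (LCA) = Iota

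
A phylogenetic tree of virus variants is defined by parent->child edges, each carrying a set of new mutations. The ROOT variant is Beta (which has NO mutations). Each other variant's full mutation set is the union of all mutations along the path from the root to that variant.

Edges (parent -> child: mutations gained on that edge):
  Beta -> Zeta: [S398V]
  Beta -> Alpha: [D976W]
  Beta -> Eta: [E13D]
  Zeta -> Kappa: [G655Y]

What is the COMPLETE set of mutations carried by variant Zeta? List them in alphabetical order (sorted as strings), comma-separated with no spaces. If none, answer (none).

At Beta: gained [] -> total []
At Zeta: gained ['S398V'] -> total ['S398V']

Answer: S398V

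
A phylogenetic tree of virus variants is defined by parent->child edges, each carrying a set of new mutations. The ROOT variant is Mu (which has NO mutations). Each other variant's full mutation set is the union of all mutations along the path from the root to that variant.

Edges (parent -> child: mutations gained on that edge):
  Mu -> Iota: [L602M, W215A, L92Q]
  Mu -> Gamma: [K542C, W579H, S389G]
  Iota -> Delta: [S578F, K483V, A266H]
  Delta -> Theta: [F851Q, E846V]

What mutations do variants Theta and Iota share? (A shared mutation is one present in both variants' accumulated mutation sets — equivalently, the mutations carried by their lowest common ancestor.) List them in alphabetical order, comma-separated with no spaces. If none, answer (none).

Answer: L602M,L92Q,W215A

Derivation:
Accumulating mutations along path to Theta:
  At Mu: gained [] -> total []
  At Iota: gained ['L602M', 'W215A', 'L92Q'] -> total ['L602M', 'L92Q', 'W215A']
  At Delta: gained ['S578F', 'K483V', 'A266H'] -> total ['A266H', 'K483V', 'L602M', 'L92Q', 'S578F', 'W215A']
  At Theta: gained ['F851Q', 'E846V'] -> total ['A266H', 'E846V', 'F851Q', 'K483V', 'L602M', 'L92Q', 'S578F', 'W215A']
Mutations(Theta) = ['A266H', 'E846V', 'F851Q', 'K483V', 'L602M', 'L92Q', 'S578F', 'W215A']
Accumulating mutations along path to Iota:
  At Mu: gained [] -> total []
  At Iota: gained ['L602M', 'W215A', 'L92Q'] -> total ['L602M', 'L92Q', 'W215A']
Mutations(Iota) = ['L602M', 'L92Q', 'W215A']
Intersection: ['A266H', 'E846V', 'F851Q', 'K483V', 'L602M', 'L92Q', 'S578F', 'W215A'] ∩ ['L602M', 'L92Q', 'W215A'] = ['L602M', 'L92Q', 'W215A']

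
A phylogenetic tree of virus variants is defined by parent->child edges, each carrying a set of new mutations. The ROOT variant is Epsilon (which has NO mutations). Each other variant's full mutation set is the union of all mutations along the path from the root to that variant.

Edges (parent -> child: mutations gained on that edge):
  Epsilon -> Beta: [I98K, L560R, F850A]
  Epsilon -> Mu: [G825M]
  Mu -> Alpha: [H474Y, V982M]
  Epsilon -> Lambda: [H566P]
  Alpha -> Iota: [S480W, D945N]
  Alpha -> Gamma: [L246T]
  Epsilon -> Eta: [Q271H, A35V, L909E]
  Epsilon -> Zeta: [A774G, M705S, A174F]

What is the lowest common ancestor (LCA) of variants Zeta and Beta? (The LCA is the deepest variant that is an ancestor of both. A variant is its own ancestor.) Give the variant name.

Path from root to Zeta: Epsilon -> Zeta
  ancestors of Zeta: {Epsilon, Zeta}
Path from root to Beta: Epsilon -> Beta
  ancestors of Beta: {Epsilon, Beta}
Common ancestors: {Epsilon}
Walk up from Beta: Beta (not in ancestors of Zeta), Epsilon (in ancestors of Zeta)
Deepest common ancestor (LCA) = Epsilon

Answer: Epsilon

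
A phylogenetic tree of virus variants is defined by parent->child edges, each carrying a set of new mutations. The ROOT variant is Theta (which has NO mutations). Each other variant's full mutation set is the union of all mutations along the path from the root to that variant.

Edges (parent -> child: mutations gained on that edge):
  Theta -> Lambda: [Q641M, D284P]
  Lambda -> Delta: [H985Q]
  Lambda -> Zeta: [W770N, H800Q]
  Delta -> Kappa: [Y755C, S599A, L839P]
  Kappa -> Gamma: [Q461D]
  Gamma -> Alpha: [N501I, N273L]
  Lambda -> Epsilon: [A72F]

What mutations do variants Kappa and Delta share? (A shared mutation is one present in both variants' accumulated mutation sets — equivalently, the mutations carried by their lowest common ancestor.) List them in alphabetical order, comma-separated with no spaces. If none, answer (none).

Accumulating mutations along path to Kappa:
  At Theta: gained [] -> total []
  At Lambda: gained ['Q641M', 'D284P'] -> total ['D284P', 'Q641M']
  At Delta: gained ['H985Q'] -> total ['D284P', 'H985Q', 'Q641M']
  At Kappa: gained ['Y755C', 'S599A', 'L839P'] -> total ['D284P', 'H985Q', 'L839P', 'Q641M', 'S599A', 'Y755C']
Mutations(Kappa) = ['D284P', 'H985Q', 'L839P', 'Q641M', 'S599A', 'Y755C']
Accumulating mutations along path to Delta:
  At Theta: gained [] -> total []
  At Lambda: gained ['Q641M', 'D284P'] -> total ['D284P', 'Q641M']
  At Delta: gained ['H985Q'] -> total ['D284P', 'H985Q', 'Q641M']
Mutations(Delta) = ['D284P', 'H985Q', 'Q641M']
Intersection: ['D284P', 'H985Q', 'L839P', 'Q641M', 'S599A', 'Y755C'] ∩ ['D284P', 'H985Q', 'Q641M'] = ['D284P', 'H985Q', 'Q641M']

Answer: D284P,H985Q,Q641M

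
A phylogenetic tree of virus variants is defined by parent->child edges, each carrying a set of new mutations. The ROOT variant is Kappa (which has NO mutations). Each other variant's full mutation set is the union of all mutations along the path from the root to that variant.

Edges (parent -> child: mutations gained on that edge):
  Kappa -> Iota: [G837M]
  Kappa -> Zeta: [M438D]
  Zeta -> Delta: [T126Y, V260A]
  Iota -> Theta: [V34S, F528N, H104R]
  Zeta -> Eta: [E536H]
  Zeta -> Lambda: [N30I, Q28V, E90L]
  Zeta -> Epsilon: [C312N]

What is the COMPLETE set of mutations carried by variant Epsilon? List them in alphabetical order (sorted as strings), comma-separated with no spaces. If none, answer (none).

At Kappa: gained [] -> total []
At Zeta: gained ['M438D'] -> total ['M438D']
At Epsilon: gained ['C312N'] -> total ['C312N', 'M438D']

Answer: C312N,M438D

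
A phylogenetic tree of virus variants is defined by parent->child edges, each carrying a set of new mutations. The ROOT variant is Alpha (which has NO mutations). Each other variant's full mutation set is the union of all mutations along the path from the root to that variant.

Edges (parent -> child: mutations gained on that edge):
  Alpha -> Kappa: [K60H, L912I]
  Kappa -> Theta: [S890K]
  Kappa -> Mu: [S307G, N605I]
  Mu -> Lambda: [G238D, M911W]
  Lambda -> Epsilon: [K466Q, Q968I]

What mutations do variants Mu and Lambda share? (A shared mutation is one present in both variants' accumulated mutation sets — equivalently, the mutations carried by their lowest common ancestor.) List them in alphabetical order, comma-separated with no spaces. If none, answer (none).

Answer: K60H,L912I,N605I,S307G

Derivation:
Accumulating mutations along path to Mu:
  At Alpha: gained [] -> total []
  At Kappa: gained ['K60H', 'L912I'] -> total ['K60H', 'L912I']
  At Mu: gained ['S307G', 'N605I'] -> total ['K60H', 'L912I', 'N605I', 'S307G']
Mutations(Mu) = ['K60H', 'L912I', 'N605I', 'S307G']
Accumulating mutations along path to Lambda:
  At Alpha: gained [] -> total []
  At Kappa: gained ['K60H', 'L912I'] -> total ['K60H', 'L912I']
  At Mu: gained ['S307G', 'N605I'] -> total ['K60H', 'L912I', 'N605I', 'S307G']
  At Lambda: gained ['G238D', 'M911W'] -> total ['G238D', 'K60H', 'L912I', 'M911W', 'N605I', 'S307G']
Mutations(Lambda) = ['G238D', 'K60H', 'L912I', 'M911W', 'N605I', 'S307G']
Intersection: ['K60H', 'L912I', 'N605I', 'S307G'] ∩ ['G238D', 'K60H', 'L912I', 'M911W', 'N605I', 'S307G'] = ['K60H', 'L912I', 'N605I', 'S307G']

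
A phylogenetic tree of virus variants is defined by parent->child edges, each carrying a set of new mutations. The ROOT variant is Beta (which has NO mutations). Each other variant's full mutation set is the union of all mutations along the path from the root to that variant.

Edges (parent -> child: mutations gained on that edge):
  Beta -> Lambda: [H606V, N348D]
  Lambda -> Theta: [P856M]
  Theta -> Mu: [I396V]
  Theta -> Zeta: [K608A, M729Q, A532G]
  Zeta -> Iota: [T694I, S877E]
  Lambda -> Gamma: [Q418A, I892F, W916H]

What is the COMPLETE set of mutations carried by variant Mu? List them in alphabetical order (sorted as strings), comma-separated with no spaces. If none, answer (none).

Answer: H606V,I396V,N348D,P856M

Derivation:
At Beta: gained [] -> total []
At Lambda: gained ['H606V', 'N348D'] -> total ['H606V', 'N348D']
At Theta: gained ['P856M'] -> total ['H606V', 'N348D', 'P856M']
At Mu: gained ['I396V'] -> total ['H606V', 'I396V', 'N348D', 'P856M']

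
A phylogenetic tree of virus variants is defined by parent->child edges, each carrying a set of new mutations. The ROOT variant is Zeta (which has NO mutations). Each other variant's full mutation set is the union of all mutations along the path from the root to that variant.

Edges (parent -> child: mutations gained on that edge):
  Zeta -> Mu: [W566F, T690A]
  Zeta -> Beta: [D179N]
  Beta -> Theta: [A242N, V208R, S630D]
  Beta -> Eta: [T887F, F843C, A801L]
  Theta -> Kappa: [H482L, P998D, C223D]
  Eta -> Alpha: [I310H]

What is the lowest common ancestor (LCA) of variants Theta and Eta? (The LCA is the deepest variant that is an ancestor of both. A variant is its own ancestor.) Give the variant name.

Path from root to Theta: Zeta -> Beta -> Theta
  ancestors of Theta: {Zeta, Beta, Theta}
Path from root to Eta: Zeta -> Beta -> Eta
  ancestors of Eta: {Zeta, Beta, Eta}
Common ancestors: {Zeta, Beta}
Walk up from Eta: Eta (not in ancestors of Theta), Beta (in ancestors of Theta), Zeta (in ancestors of Theta)
Deepest common ancestor (LCA) = Beta

Answer: Beta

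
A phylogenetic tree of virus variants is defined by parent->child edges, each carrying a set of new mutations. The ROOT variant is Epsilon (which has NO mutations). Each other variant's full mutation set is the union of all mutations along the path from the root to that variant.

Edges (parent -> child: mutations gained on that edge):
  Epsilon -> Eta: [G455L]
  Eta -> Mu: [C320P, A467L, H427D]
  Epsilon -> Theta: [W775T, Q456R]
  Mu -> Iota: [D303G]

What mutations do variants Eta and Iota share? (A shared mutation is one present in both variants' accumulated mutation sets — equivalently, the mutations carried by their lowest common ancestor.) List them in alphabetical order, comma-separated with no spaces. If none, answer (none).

Accumulating mutations along path to Eta:
  At Epsilon: gained [] -> total []
  At Eta: gained ['G455L'] -> total ['G455L']
Mutations(Eta) = ['G455L']
Accumulating mutations along path to Iota:
  At Epsilon: gained [] -> total []
  At Eta: gained ['G455L'] -> total ['G455L']
  At Mu: gained ['C320P', 'A467L', 'H427D'] -> total ['A467L', 'C320P', 'G455L', 'H427D']
  At Iota: gained ['D303G'] -> total ['A467L', 'C320P', 'D303G', 'G455L', 'H427D']
Mutations(Iota) = ['A467L', 'C320P', 'D303G', 'G455L', 'H427D']
Intersection: ['G455L'] ∩ ['A467L', 'C320P', 'D303G', 'G455L', 'H427D'] = ['G455L']

Answer: G455L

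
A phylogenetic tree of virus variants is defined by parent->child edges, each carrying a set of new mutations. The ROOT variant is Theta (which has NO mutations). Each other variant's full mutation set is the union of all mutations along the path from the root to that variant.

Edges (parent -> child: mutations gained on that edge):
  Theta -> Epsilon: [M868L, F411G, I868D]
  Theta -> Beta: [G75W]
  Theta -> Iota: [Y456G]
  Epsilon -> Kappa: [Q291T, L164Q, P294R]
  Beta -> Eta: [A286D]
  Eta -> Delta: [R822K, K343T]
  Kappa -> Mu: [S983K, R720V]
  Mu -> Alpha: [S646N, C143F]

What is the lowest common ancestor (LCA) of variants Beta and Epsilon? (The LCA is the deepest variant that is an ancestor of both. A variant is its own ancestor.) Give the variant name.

Answer: Theta

Derivation:
Path from root to Beta: Theta -> Beta
  ancestors of Beta: {Theta, Beta}
Path from root to Epsilon: Theta -> Epsilon
  ancestors of Epsilon: {Theta, Epsilon}
Common ancestors: {Theta}
Walk up from Epsilon: Epsilon (not in ancestors of Beta), Theta (in ancestors of Beta)
Deepest common ancestor (LCA) = Theta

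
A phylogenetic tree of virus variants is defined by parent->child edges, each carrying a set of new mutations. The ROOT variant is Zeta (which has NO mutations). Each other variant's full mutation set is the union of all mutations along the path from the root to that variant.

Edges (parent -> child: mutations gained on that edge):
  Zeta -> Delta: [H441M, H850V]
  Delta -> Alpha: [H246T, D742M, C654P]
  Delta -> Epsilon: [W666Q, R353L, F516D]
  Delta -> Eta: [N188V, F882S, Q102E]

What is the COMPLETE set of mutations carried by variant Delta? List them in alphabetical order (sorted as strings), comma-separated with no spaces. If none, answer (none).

At Zeta: gained [] -> total []
At Delta: gained ['H441M', 'H850V'] -> total ['H441M', 'H850V']

Answer: H441M,H850V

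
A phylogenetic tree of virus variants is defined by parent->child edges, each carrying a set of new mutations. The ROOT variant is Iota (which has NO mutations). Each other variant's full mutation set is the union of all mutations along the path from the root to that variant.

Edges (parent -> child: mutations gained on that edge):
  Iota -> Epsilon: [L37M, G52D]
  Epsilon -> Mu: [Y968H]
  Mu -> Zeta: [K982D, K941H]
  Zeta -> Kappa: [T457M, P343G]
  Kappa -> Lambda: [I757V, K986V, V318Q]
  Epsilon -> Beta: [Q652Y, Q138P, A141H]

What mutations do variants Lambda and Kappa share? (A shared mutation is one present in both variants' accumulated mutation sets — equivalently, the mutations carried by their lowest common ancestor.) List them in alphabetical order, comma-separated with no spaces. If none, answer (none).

Answer: G52D,K941H,K982D,L37M,P343G,T457M,Y968H

Derivation:
Accumulating mutations along path to Lambda:
  At Iota: gained [] -> total []
  At Epsilon: gained ['L37M', 'G52D'] -> total ['G52D', 'L37M']
  At Mu: gained ['Y968H'] -> total ['G52D', 'L37M', 'Y968H']
  At Zeta: gained ['K982D', 'K941H'] -> total ['G52D', 'K941H', 'K982D', 'L37M', 'Y968H']
  At Kappa: gained ['T457M', 'P343G'] -> total ['G52D', 'K941H', 'K982D', 'L37M', 'P343G', 'T457M', 'Y968H']
  At Lambda: gained ['I757V', 'K986V', 'V318Q'] -> total ['G52D', 'I757V', 'K941H', 'K982D', 'K986V', 'L37M', 'P343G', 'T457M', 'V318Q', 'Y968H']
Mutations(Lambda) = ['G52D', 'I757V', 'K941H', 'K982D', 'K986V', 'L37M', 'P343G', 'T457M', 'V318Q', 'Y968H']
Accumulating mutations along path to Kappa:
  At Iota: gained [] -> total []
  At Epsilon: gained ['L37M', 'G52D'] -> total ['G52D', 'L37M']
  At Mu: gained ['Y968H'] -> total ['G52D', 'L37M', 'Y968H']
  At Zeta: gained ['K982D', 'K941H'] -> total ['G52D', 'K941H', 'K982D', 'L37M', 'Y968H']
  At Kappa: gained ['T457M', 'P343G'] -> total ['G52D', 'K941H', 'K982D', 'L37M', 'P343G', 'T457M', 'Y968H']
Mutations(Kappa) = ['G52D', 'K941H', 'K982D', 'L37M', 'P343G', 'T457M', 'Y968H']
Intersection: ['G52D', 'I757V', 'K941H', 'K982D', 'K986V', 'L37M', 'P343G', 'T457M', 'V318Q', 'Y968H'] ∩ ['G52D', 'K941H', 'K982D', 'L37M', 'P343G', 'T457M', 'Y968H'] = ['G52D', 'K941H', 'K982D', 'L37M', 'P343G', 'T457M', 'Y968H']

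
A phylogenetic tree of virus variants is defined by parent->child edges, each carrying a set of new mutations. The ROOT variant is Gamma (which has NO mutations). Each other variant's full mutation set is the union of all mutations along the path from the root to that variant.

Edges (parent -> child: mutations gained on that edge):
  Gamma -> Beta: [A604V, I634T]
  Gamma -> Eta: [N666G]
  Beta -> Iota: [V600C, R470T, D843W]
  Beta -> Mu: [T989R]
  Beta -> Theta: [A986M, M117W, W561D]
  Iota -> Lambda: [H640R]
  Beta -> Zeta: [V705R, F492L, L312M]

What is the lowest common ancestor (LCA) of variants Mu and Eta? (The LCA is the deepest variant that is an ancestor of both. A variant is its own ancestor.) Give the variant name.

Path from root to Mu: Gamma -> Beta -> Mu
  ancestors of Mu: {Gamma, Beta, Mu}
Path from root to Eta: Gamma -> Eta
  ancestors of Eta: {Gamma, Eta}
Common ancestors: {Gamma}
Walk up from Eta: Eta (not in ancestors of Mu), Gamma (in ancestors of Mu)
Deepest common ancestor (LCA) = Gamma

Answer: Gamma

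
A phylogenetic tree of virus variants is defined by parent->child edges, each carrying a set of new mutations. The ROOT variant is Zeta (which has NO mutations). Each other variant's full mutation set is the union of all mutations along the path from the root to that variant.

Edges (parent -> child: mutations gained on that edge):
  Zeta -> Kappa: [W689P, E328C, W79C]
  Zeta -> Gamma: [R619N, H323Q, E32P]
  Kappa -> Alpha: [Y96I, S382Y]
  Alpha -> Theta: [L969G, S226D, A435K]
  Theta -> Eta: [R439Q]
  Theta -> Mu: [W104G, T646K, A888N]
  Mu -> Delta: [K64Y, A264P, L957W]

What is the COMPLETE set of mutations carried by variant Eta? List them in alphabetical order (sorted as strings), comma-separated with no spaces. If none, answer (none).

At Zeta: gained [] -> total []
At Kappa: gained ['W689P', 'E328C', 'W79C'] -> total ['E328C', 'W689P', 'W79C']
At Alpha: gained ['Y96I', 'S382Y'] -> total ['E328C', 'S382Y', 'W689P', 'W79C', 'Y96I']
At Theta: gained ['L969G', 'S226D', 'A435K'] -> total ['A435K', 'E328C', 'L969G', 'S226D', 'S382Y', 'W689P', 'W79C', 'Y96I']
At Eta: gained ['R439Q'] -> total ['A435K', 'E328C', 'L969G', 'R439Q', 'S226D', 'S382Y', 'W689P', 'W79C', 'Y96I']

Answer: A435K,E328C,L969G,R439Q,S226D,S382Y,W689P,W79C,Y96I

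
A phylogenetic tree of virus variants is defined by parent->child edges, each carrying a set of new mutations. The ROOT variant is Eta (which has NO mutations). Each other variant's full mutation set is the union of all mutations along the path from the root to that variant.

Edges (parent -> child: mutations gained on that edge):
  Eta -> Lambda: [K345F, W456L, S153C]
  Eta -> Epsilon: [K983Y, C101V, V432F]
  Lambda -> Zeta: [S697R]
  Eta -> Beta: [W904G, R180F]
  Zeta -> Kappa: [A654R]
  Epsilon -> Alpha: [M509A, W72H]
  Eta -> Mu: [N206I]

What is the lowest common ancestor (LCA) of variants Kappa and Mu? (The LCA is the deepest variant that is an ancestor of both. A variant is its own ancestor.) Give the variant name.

Path from root to Kappa: Eta -> Lambda -> Zeta -> Kappa
  ancestors of Kappa: {Eta, Lambda, Zeta, Kappa}
Path from root to Mu: Eta -> Mu
  ancestors of Mu: {Eta, Mu}
Common ancestors: {Eta}
Walk up from Mu: Mu (not in ancestors of Kappa), Eta (in ancestors of Kappa)
Deepest common ancestor (LCA) = Eta

Answer: Eta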